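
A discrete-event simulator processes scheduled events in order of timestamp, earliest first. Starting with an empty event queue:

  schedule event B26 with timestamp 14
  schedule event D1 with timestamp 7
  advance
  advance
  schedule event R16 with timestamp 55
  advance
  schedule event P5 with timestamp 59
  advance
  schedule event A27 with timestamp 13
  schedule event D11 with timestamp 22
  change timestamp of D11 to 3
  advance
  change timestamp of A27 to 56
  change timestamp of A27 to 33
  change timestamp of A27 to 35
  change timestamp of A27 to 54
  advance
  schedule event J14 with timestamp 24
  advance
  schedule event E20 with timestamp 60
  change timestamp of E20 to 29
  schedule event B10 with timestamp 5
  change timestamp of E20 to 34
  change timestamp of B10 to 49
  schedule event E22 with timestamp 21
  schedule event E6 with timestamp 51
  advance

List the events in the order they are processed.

D1, B26, R16, P5, D11, A27, J14, E22

add B26 (timestamp 14) → {B26:14}
add D1 (timestamp 7) → {D1:7, B26:14}
advance → D1; now {B26:14}
advance → B26; now {}
add R16 (timestamp 55) → {R16:55}
advance → R16; now {}
add P5 (timestamp 59) → {P5:59}
advance → P5; now {}
add A27 (timestamp 13) → {A27:13}
add D11 (timestamp 22) → {A27:13, D11:22}
update D11 to timestamp 3 → {D11:3, A27:13}
advance → D11; now {A27:13}
update A27 to timestamp 56 → {A27:56}
update A27 to timestamp 33 → {A27:33}
update A27 to timestamp 35 → {A27:35}
update A27 to timestamp 54 → {A27:54}
advance → A27; now {}
add J14 (timestamp 24) → {J14:24}
advance → J14; now {}
add E20 (timestamp 60) → {E20:60}
update E20 to timestamp 29 → {E20:29}
add B10 (timestamp 5) → {B10:5, E20:29}
update E20 to timestamp 34 → {B10:5, E20:34}
update B10 to timestamp 49 → {E20:34, B10:49}
add E22 (timestamp 21) → {E22:21, E20:34, B10:49}
add E6 (timestamp 51) → {E22:21, E20:34, B10:49, E6:51}
advance → E22; now {E20:34, B10:49, E6:51}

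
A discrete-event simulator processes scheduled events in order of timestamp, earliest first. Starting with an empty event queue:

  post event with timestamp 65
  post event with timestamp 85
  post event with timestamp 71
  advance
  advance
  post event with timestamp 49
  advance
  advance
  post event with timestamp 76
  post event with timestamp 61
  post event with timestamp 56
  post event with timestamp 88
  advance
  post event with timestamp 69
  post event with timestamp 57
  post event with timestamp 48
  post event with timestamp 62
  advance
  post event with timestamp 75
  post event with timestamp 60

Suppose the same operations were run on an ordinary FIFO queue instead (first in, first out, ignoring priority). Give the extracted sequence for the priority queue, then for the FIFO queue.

priority queue: 65, 71, 49, 85, 56, 48; FIFO queue: [65, 85, 71, 49, 76, 61]

insert 65 → {65}
insert 85 → {65, 85}
insert 71 → {65, 71, 85}
advance → 65; now {71, 85}
advance → 71; now {85}
insert 49 → {49, 85}
advance → 49; now {85}
advance → 85; now {}
insert 76 → {76}
insert 61 → {61, 76}
insert 56 → {56, 61, 76}
insert 88 → {56, 61, 76, 88}
advance → 56; now {61, 76, 88}
insert 69 → {61, 69, 76, 88}
insert 57 → {57, 61, 69, 76, 88}
insert 48 → {48, 57, 61, 69, 76, 88}
insert 62 → {48, 57, 61, 62, 69, 76, 88}
advance → 48; now {57, 61, 62, 69, 76, 88}
insert 75 → {57, 61, 62, 69, 75, 76, 88}
insert 60 → {57, 60, 61, 62, 69, 75, 76, 88}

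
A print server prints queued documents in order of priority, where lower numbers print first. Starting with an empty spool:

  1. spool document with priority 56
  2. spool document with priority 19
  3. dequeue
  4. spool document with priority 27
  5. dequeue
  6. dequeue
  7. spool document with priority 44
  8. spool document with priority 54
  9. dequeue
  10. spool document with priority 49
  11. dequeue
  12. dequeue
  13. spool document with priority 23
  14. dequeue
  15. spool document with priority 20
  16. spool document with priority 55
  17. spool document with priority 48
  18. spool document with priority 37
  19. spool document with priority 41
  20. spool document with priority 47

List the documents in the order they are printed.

[19, 27, 56, 44, 49, 54, 23]

insert 56 → {56}
insert 19 → {19, 56}
dequeue → 19; now {56}
insert 27 → {27, 56}
dequeue → 27; now {56}
dequeue → 56; now {}
insert 44 → {44}
insert 54 → {44, 54}
dequeue → 44; now {54}
insert 49 → {49, 54}
dequeue → 49; now {54}
dequeue → 54; now {}
insert 23 → {23}
dequeue → 23; now {}
insert 20 → {20}
insert 55 → {20, 55}
insert 48 → {20, 48, 55}
insert 37 → {20, 37, 48, 55}
insert 41 → {20, 37, 41, 48, 55}
insert 47 → {20, 37, 41, 47, 48, 55}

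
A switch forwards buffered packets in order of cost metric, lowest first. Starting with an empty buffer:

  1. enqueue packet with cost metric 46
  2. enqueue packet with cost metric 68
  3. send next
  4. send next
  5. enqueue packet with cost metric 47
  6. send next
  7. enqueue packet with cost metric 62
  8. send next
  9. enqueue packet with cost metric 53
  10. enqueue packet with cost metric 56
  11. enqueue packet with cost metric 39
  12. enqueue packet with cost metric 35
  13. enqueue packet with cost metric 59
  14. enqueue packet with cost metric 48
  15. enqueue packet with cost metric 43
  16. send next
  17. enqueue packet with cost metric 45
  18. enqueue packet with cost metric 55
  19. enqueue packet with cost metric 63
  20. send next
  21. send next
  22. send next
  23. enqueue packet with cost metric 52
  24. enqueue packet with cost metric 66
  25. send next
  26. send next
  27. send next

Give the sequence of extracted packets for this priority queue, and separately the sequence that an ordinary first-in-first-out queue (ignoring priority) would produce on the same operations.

insert 46 → {46}
insert 68 → {46, 68}
send next → 46; now {68}
send next → 68; now {}
insert 47 → {47}
send next → 47; now {}
insert 62 → {62}
send next → 62; now {}
insert 53 → {53}
insert 56 → {53, 56}
insert 39 → {39, 53, 56}
insert 35 → {35, 39, 53, 56}
insert 59 → {35, 39, 53, 56, 59}
insert 48 → {35, 39, 48, 53, 56, 59}
insert 43 → {35, 39, 43, 48, 53, 56, 59}
send next → 35; now {39, 43, 48, 53, 56, 59}
insert 45 → {39, 43, 45, 48, 53, 56, 59}
insert 55 → {39, 43, 45, 48, 53, 55, 56, 59}
insert 63 → {39, 43, 45, 48, 53, 55, 56, 59, 63}
send next → 39; now {43, 45, 48, 53, 55, 56, 59, 63}
send next → 43; now {45, 48, 53, 55, 56, 59, 63}
send next → 45; now {48, 53, 55, 56, 59, 63}
insert 52 → {48, 52, 53, 55, 56, 59, 63}
insert 66 → {48, 52, 53, 55, 56, 59, 63, 66}
send next → 48; now {52, 53, 55, 56, 59, 63, 66}
send next → 52; now {53, 55, 56, 59, 63, 66}
send next → 53; now {55, 56, 59, 63, 66}

priority queue: [46, 68, 47, 62, 35, 39, 43, 45, 48, 52, 53]; FIFO queue: 46, 68, 47, 62, 53, 56, 39, 35, 59, 48, 43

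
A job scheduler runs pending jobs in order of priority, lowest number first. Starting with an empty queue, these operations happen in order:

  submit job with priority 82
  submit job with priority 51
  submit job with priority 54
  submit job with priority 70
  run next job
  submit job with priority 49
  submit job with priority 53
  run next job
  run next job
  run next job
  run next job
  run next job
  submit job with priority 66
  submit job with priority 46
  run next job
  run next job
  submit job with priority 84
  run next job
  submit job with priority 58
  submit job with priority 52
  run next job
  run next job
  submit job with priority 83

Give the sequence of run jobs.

[51, 49, 53, 54, 70, 82, 46, 66, 84, 52, 58]

insert 82 → {82}
insert 51 → {51, 82}
insert 54 → {51, 54, 82}
insert 70 → {51, 54, 70, 82}
run next job → 51; now {54, 70, 82}
insert 49 → {49, 54, 70, 82}
insert 53 → {49, 53, 54, 70, 82}
run next job → 49; now {53, 54, 70, 82}
run next job → 53; now {54, 70, 82}
run next job → 54; now {70, 82}
run next job → 70; now {82}
run next job → 82; now {}
insert 66 → {66}
insert 46 → {46, 66}
run next job → 46; now {66}
run next job → 66; now {}
insert 84 → {84}
run next job → 84; now {}
insert 58 → {58}
insert 52 → {52, 58}
run next job → 52; now {58}
run next job → 58; now {}
insert 83 → {83}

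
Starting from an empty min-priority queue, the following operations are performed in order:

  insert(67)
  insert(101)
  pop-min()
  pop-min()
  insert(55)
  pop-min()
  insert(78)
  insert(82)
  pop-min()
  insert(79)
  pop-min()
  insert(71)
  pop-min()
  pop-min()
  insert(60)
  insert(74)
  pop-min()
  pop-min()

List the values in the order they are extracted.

insert 67 → {67}
insert 101 → {67, 101}
pop-min → 67; now {101}
pop-min → 101; now {}
insert 55 → {55}
pop-min → 55; now {}
insert 78 → {78}
insert 82 → {78, 82}
pop-min → 78; now {82}
insert 79 → {79, 82}
pop-min → 79; now {82}
insert 71 → {71, 82}
pop-min → 71; now {82}
pop-min → 82; now {}
insert 60 → {60}
insert 74 → {60, 74}
pop-min → 60; now {74}
pop-min → 74; now {}

67, 101, 55, 78, 79, 71, 82, 60, 74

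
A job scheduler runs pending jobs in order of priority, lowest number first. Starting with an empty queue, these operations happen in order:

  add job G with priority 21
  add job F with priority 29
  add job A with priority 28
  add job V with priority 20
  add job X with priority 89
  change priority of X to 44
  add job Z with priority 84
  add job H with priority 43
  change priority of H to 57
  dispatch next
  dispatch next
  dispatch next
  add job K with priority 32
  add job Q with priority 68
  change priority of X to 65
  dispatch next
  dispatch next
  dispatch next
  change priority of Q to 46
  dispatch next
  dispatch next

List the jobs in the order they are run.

add G (priority 21) → {G:21}
add F (priority 29) → {G:21, F:29}
add A (priority 28) → {G:21, A:28, F:29}
add V (priority 20) → {V:20, G:21, A:28, F:29}
add X (priority 89) → {V:20, G:21, A:28, F:29, X:89}
update X to priority 44 → {V:20, G:21, A:28, F:29, X:44}
add Z (priority 84) → {V:20, G:21, A:28, F:29, X:44, Z:84}
add H (priority 43) → {V:20, G:21, A:28, F:29, H:43, X:44, Z:84}
update H to priority 57 → {V:20, G:21, A:28, F:29, X:44, H:57, Z:84}
dispatch next → V; now {G:21, A:28, F:29, X:44, H:57, Z:84}
dispatch next → G; now {A:28, F:29, X:44, H:57, Z:84}
dispatch next → A; now {F:29, X:44, H:57, Z:84}
add K (priority 32) → {F:29, K:32, X:44, H:57, Z:84}
add Q (priority 68) → {F:29, K:32, X:44, H:57, Q:68, Z:84}
update X to priority 65 → {F:29, K:32, H:57, X:65, Q:68, Z:84}
dispatch next → F; now {K:32, H:57, X:65, Q:68, Z:84}
dispatch next → K; now {H:57, X:65, Q:68, Z:84}
dispatch next → H; now {X:65, Q:68, Z:84}
update Q to priority 46 → {Q:46, X:65, Z:84}
dispatch next → Q; now {X:65, Z:84}
dispatch next → X; now {Z:84}

[V, G, A, F, K, H, Q, X]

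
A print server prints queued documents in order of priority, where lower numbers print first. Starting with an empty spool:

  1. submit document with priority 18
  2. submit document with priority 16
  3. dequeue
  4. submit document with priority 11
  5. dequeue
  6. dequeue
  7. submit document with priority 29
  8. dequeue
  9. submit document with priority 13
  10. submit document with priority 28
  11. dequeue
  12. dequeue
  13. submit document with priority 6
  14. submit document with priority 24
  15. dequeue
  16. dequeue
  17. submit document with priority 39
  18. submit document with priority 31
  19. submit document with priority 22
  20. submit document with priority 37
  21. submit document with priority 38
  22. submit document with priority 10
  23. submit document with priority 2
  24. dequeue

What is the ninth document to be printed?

2

insert 18 → {18}
insert 16 → {16, 18}
dequeue → 16; now {18}
insert 11 → {11, 18}
dequeue → 11; now {18}
dequeue → 18; now {}
insert 29 → {29}
dequeue → 29; now {}
insert 13 → {13}
insert 28 → {13, 28}
dequeue → 13; now {28}
dequeue → 28; now {}
insert 6 → {6}
insert 24 → {6, 24}
dequeue → 6; now {24}
dequeue → 24; now {}
insert 39 → {39}
insert 31 → {31, 39}
insert 22 → {22, 31, 39}
insert 37 → {22, 31, 37, 39}
insert 38 → {22, 31, 37, 38, 39}
insert 10 → {10, 22, 31, 37, 38, 39}
insert 2 → {2, 10, 22, 31, 37, 38, 39}
dequeue → 2; now {10, 22, 31, 37, 38, 39}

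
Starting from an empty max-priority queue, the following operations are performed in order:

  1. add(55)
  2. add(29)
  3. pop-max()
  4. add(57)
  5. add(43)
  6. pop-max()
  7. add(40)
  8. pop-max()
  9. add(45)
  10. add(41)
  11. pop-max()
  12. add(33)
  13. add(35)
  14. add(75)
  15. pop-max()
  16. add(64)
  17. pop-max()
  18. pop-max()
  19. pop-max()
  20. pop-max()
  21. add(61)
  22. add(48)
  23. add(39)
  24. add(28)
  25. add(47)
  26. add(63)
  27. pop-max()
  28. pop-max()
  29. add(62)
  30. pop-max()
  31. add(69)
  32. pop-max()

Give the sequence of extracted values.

55, 57, 43, 45, 75, 64, 41, 40, 35, 63, 61, 62, 69

insert 55 → {55}
insert 29 → {55, 29}
pop-max → 55; now {29}
insert 57 → {57, 29}
insert 43 → {57, 43, 29}
pop-max → 57; now {43, 29}
insert 40 → {43, 40, 29}
pop-max → 43; now {40, 29}
insert 45 → {45, 40, 29}
insert 41 → {45, 41, 40, 29}
pop-max → 45; now {41, 40, 29}
insert 33 → {41, 40, 33, 29}
insert 35 → {41, 40, 35, 33, 29}
insert 75 → {75, 41, 40, 35, 33, 29}
pop-max → 75; now {41, 40, 35, 33, 29}
insert 64 → {64, 41, 40, 35, 33, 29}
pop-max → 64; now {41, 40, 35, 33, 29}
pop-max → 41; now {40, 35, 33, 29}
pop-max → 40; now {35, 33, 29}
pop-max → 35; now {33, 29}
insert 61 → {61, 33, 29}
insert 48 → {61, 48, 33, 29}
insert 39 → {61, 48, 39, 33, 29}
insert 28 → {61, 48, 39, 33, 29, 28}
insert 47 → {61, 48, 47, 39, 33, 29, 28}
insert 63 → {63, 61, 48, 47, 39, 33, 29, 28}
pop-max → 63; now {61, 48, 47, 39, 33, 29, 28}
pop-max → 61; now {48, 47, 39, 33, 29, 28}
insert 62 → {62, 48, 47, 39, 33, 29, 28}
pop-max → 62; now {48, 47, 39, 33, 29, 28}
insert 69 → {69, 48, 47, 39, 33, 29, 28}
pop-max → 69; now {48, 47, 39, 33, 29, 28}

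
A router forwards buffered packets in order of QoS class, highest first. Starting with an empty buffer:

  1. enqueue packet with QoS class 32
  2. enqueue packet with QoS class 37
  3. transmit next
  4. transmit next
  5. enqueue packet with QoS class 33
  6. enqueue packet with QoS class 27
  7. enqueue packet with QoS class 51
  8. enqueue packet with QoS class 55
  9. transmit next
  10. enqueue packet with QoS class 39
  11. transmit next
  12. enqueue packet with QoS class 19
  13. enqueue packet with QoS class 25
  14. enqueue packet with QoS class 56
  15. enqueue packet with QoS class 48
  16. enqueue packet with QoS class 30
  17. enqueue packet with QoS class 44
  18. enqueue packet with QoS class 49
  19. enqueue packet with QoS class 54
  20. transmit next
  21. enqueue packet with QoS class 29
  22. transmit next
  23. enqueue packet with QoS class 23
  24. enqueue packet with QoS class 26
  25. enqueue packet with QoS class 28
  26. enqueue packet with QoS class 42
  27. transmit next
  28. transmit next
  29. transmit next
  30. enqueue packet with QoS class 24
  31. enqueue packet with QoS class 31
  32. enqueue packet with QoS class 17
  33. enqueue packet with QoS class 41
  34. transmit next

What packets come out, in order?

37, 32, 55, 51, 56, 54, 49, 48, 44, 42

insert 32 → {32}
insert 37 → {37, 32}
transmit next → 37; now {32}
transmit next → 32; now {}
insert 33 → {33}
insert 27 → {33, 27}
insert 51 → {51, 33, 27}
insert 55 → {55, 51, 33, 27}
transmit next → 55; now {51, 33, 27}
insert 39 → {51, 39, 33, 27}
transmit next → 51; now {39, 33, 27}
insert 19 → {39, 33, 27, 19}
insert 25 → {39, 33, 27, 25, 19}
insert 56 → {56, 39, 33, 27, 25, 19}
insert 48 → {56, 48, 39, 33, 27, 25, 19}
insert 30 → {56, 48, 39, 33, 30, 27, 25, 19}
insert 44 → {56, 48, 44, 39, 33, 30, 27, 25, 19}
insert 49 → {56, 49, 48, 44, 39, 33, 30, 27, 25, 19}
insert 54 → {56, 54, 49, 48, 44, 39, 33, 30, 27, 25, 19}
transmit next → 56; now {54, 49, 48, 44, 39, 33, 30, 27, 25, 19}
insert 29 → {54, 49, 48, 44, 39, 33, 30, 29, 27, 25, 19}
transmit next → 54; now {49, 48, 44, 39, 33, 30, 29, 27, 25, 19}
insert 23 → {49, 48, 44, 39, 33, 30, 29, 27, 25, 23, 19}
insert 26 → {49, 48, 44, 39, 33, 30, 29, 27, 26, 25, 23, 19}
insert 28 → {49, 48, 44, 39, 33, 30, 29, 28, 27, 26, 25, 23, 19}
insert 42 → {49, 48, 44, 42, 39, 33, 30, 29, 28, 27, 26, 25, 23, 19}
transmit next → 49; now {48, 44, 42, 39, 33, 30, 29, 28, 27, 26, 25, 23, 19}
transmit next → 48; now {44, 42, 39, 33, 30, 29, 28, 27, 26, 25, 23, 19}
transmit next → 44; now {42, 39, 33, 30, 29, 28, 27, 26, 25, 23, 19}
insert 24 → {42, 39, 33, 30, 29, 28, 27, 26, 25, 24, 23, 19}
insert 31 → {42, 39, 33, 31, 30, 29, 28, 27, 26, 25, 24, 23, 19}
insert 17 → {42, 39, 33, 31, 30, 29, 28, 27, 26, 25, 24, 23, 19, 17}
insert 41 → {42, 41, 39, 33, 31, 30, 29, 28, 27, 26, 25, 24, 23, 19, 17}
transmit next → 42; now {41, 39, 33, 31, 30, 29, 28, 27, 26, 25, 24, 23, 19, 17}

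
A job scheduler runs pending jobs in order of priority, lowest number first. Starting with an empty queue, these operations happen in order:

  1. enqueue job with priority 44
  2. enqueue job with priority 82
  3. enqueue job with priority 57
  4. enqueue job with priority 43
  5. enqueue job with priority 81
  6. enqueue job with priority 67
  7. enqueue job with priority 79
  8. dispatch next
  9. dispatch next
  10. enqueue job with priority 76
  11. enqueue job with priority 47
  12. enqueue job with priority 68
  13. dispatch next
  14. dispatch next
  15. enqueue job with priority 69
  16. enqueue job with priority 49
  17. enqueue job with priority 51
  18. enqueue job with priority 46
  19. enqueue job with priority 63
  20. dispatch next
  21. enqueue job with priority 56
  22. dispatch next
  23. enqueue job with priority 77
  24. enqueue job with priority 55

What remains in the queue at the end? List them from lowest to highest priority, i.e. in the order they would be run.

insert 44 → {44}
insert 82 → {44, 82}
insert 57 → {44, 57, 82}
insert 43 → {43, 44, 57, 82}
insert 81 → {43, 44, 57, 81, 82}
insert 67 → {43, 44, 57, 67, 81, 82}
insert 79 → {43, 44, 57, 67, 79, 81, 82}
dispatch next → 43; now {44, 57, 67, 79, 81, 82}
dispatch next → 44; now {57, 67, 79, 81, 82}
insert 76 → {57, 67, 76, 79, 81, 82}
insert 47 → {47, 57, 67, 76, 79, 81, 82}
insert 68 → {47, 57, 67, 68, 76, 79, 81, 82}
dispatch next → 47; now {57, 67, 68, 76, 79, 81, 82}
dispatch next → 57; now {67, 68, 76, 79, 81, 82}
insert 69 → {67, 68, 69, 76, 79, 81, 82}
insert 49 → {49, 67, 68, 69, 76, 79, 81, 82}
insert 51 → {49, 51, 67, 68, 69, 76, 79, 81, 82}
insert 46 → {46, 49, 51, 67, 68, 69, 76, 79, 81, 82}
insert 63 → {46, 49, 51, 63, 67, 68, 69, 76, 79, 81, 82}
dispatch next → 46; now {49, 51, 63, 67, 68, 69, 76, 79, 81, 82}
insert 56 → {49, 51, 56, 63, 67, 68, 69, 76, 79, 81, 82}
dispatch next → 49; now {51, 56, 63, 67, 68, 69, 76, 79, 81, 82}
insert 77 → {51, 56, 63, 67, 68, 69, 76, 77, 79, 81, 82}
insert 55 → {51, 55, 56, 63, 67, 68, 69, 76, 77, 79, 81, 82}

51, 55, 56, 63, 67, 68, 69, 76, 77, 79, 81, 82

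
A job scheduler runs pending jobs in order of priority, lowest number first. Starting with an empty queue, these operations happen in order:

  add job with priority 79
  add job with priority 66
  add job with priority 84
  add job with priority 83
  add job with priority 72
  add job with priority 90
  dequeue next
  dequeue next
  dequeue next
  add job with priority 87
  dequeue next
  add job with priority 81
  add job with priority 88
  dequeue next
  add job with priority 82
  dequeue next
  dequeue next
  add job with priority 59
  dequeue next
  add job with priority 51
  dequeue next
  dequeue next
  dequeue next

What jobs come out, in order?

[66, 72, 79, 83, 81, 82, 84, 59, 51, 87, 88]

insert 79 → {79}
insert 66 → {66, 79}
insert 84 → {66, 79, 84}
insert 83 → {66, 79, 83, 84}
insert 72 → {66, 72, 79, 83, 84}
insert 90 → {66, 72, 79, 83, 84, 90}
dequeue next → 66; now {72, 79, 83, 84, 90}
dequeue next → 72; now {79, 83, 84, 90}
dequeue next → 79; now {83, 84, 90}
insert 87 → {83, 84, 87, 90}
dequeue next → 83; now {84, 87, 90}
insert 81 → {81, 84, 87, 90}
insert 88 → {81, 84, 87, 88, 90}
dequeue next → 81; now {84, 87, 88, 90}
insert 82 → {82, 84, 87, 88, 90}
dequeue next → 82; now {84, 87, 88, 90}
dequeue next → 84; now {87, 88, 90}
insert 59 → {59, 87, 88, 90}
dequeue next → 59; now {87, 88, 90}
insert 51 → {51, 87, 88, 90}
dequeue next → 51; now {87, 88, 90}
dequeue next → 87; now {88, 90}
dequeue next → 88; now {90}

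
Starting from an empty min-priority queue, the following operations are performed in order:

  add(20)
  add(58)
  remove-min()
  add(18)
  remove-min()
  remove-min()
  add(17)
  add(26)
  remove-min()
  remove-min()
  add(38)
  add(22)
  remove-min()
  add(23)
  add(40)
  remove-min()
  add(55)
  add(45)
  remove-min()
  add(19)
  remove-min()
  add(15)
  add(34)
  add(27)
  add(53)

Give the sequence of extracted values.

insert 20 → {20}
insert 58 → {20, 58}
remove-min → 20; now {58}
insert 18 → {18, 58}
remove-min → 18; now {58}
remove-min → 58; now {}
insert 17 → {17}
insert 26 → {17, 26}
remove-min → 17; now {26}
remove-min → 26; now {}
insert 38 → {38}
insert 22 → {22, 38}
remove-min → 22; now {38}
insert 23 → {23, 38}
insert 40 → {23, 38, 40}
remove-min → 23; now {38, 40}
insert 55 → {38, 40, 55}
insert 45 → {38, 40, 45, 55}
remove-min → 38; now {40, 45, 55}
insert 19 → {19, 40, 45, 55}
remove-min → 19; now {40, 45, 55}
insert 15 → {15, 40, 45, 55}
insert 34 → {15, 34, 40, 45, 55}
insert 27 → {15, 27, 34, 40, 45, 55}
insert 53 → {15, 27, 34, 40, 45, 53, 55}

20, 18, 58, 17, 26, 22, 23, 38, 19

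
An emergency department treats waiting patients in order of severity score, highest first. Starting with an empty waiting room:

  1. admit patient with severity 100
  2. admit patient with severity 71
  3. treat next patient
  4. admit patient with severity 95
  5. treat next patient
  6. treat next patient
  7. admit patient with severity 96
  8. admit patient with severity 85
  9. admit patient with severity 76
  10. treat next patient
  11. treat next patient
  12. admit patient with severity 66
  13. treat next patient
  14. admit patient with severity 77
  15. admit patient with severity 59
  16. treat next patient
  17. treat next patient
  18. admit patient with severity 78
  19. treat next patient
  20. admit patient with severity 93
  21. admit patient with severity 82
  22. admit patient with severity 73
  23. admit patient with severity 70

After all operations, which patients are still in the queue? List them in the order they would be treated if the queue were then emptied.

93 → 82 → 73 → 70 → 59

insert 100 → {100}
insert 71 → {100, 71}
treat next patient → 100; now {71}
insert 95 → {95, 71}
treat next patient → 95; now {71}
treat next patient → 71; now {}
insert 96 → {96}
insert 85 → {96, 85}
insert 76 → {96, 85, 76}
treat next patient → 96; now {85, 76}
treat next patient → 85; now {76}
insert 66 → {76, 66}
treat next patient → 76; now {66}
insert 77 → {77, 66}
insert 59 → {77, 66, 59}
treat next patient → 77; now {66, 59}
treat next patient → 66; now {59}
insert 78 → {78, 59}
treat next patient → 78; now {59}
insert 93 → {93, 59}
insert 82 → {93, 82, 59}
insert 73 → {93, 82, 73, 59}
insert 70 → {93, 82, 73, 70, 59}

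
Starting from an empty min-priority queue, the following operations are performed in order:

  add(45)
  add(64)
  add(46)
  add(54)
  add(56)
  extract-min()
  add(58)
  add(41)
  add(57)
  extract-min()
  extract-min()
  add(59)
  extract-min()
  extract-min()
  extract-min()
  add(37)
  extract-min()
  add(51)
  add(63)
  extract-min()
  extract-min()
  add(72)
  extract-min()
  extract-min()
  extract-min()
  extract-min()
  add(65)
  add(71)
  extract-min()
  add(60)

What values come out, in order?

[45, 41, 46, 54, 56, 57, 37, 51, 58, 59, 63, 64, 72, 65]

insert 45 → {45}
insert 64 → {45, 64}
insert 46 → {45, 46, 64}
insert 54 → {45, 46, 54, 64}
insert 56 → {45, 46, 54, 56, 64}
extract-min → 45; now {46, 54, 56, 64}
insert 58 → {46, 54, 56, 58, 64}
insert 41 → {41, 46, 54, 56, 58, 64}
insert 57 → {41, 46, 54, 56, 57, 58, 64}
extract-min → 41; now {46, 54, 56, 57, 58, 64}
extract-min → 46; now {54, 56, 57, 58, 64}
insert 59 → {54, 56, 57, 58, 59, 64}
extract-min → 54; now {56, 57, 58, 59, 64}
extract-min → 56; now {57, 58, 59, 64}
extract-min → 57; now {58, 59, 64}
insert 37 → {37, 58, 59, 64}
extract-min → 37; now {58, 59, 64}
insert 51 → {51, 58, 59, 64}
insert 63 → {51, 58, 59, 63, 64}
extract-min → 51; now {58, 59, 63, 64}
extract-min → 58; now {59, 63, 64}
insert 72 → {59, 63, 64, 72}
extract-min → 59; now {63, 64, 72}
extract-min → 63; now {64, 72}
extract-min → 64; now {72}
extract-min → 72; now {}
insert 65 → {65}
insert 71 → {65, 71}
extract-min → 65; now {71}
insert 60 → {60, 71}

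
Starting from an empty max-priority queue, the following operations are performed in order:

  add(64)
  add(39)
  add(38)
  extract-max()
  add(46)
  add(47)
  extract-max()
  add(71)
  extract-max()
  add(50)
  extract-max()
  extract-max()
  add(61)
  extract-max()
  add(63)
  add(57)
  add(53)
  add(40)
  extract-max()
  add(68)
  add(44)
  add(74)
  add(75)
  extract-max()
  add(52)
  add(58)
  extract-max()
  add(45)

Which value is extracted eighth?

75

insert 64 → {64}
insert 39 → {64, 39}
insert 38 → {64, 39, 38}
extract-max → 64; now {39, 38}
insert 46 → {46, 39, 38}
insert 47 → {47, 46, 39, 38}
extract-max → 47; now {46, 39, 38}
insert 71 → {71, 46, 39, 38}
extract-max → 71; now {46, 39, 38}
insert 50 → {50, 46, 39, 38}
extract-max → 50; now {46, 39, 38}
extract-max → 46; now {39, 38}
insert 61 → {61, 39, 38}
extract-max → 61; now {39, 38}
insert 63 → {63, 39, 38}
insert 57 → {63, 57, 39, 38}
insert 53 → {63, 57, 53, 39, 38}
insert 40 → {63, 57, 53, 40, 39, 38}
extract-max → 63; now {57, 53, 40, 39, 38}
insert 68 → {68, 57, 53, 40, 39, 38}
insert 44 → {68, 57, 53, 44, 40, 39, 38}
insert 74 → {74, 68, 57, 53, 44, 40, 39, 38}
insert 75 → {75, 74, 68, 57, 53, 44, 40, 39, 38}
extract-max → 75; now {74, 68, 57, 53, 44, 40, 39, 38}
insert 52 → {74, 68, 57, 53, 52, 44, 40, 39, 38}
insert 58 → {74, 68, 58, 57, 53, 52, 44, 40, 39, 38}
extract-max → 74; now {68, 58, 57, 53, 52, 44, 40, 39, 38}
insert 45 → {68, 58, 57, 53, 52, 45, 44, 40, 39, 38}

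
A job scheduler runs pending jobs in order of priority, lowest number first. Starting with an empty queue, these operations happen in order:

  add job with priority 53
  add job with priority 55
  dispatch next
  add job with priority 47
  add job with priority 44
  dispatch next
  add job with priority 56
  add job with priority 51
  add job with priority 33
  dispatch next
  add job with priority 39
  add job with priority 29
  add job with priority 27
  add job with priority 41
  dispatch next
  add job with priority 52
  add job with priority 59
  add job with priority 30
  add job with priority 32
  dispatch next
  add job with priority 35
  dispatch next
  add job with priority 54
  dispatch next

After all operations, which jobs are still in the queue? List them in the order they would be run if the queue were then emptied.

insert 53 → {53}
insert 55 → {53, 55}
dispatch next → 53; now {55}
insert 47 → {47, 55}
insert 44 → {44, 47, 55}
dispatch next → 44; now {47, 55}
insert 56 → {47, 55, 56}
insert 51 → {47, 51, 55, 56}
insert 33 → {33, 47, 51, 55, 56}
dispatch next → 33; now {47, 51, 55, 56}
insert 39 → {39, 47, 51, 55, 56}
insert 29 → {29, 39, 47, 51, 55, 56}
insert 27 → {27, 29, 39, 47, 51, 55, 56}
insert 41 → {27, 29, 39, 41, 47, 51, 55, 56}
dispatch next → 27; now {29, 39, 41, 47, 51, 55, 56}
insert 52 → {29, 39, 41, 47, 51, 52, 55, 56}
insert 59 → {29, 39, 41, 47, 51, 52, 55, 56, 59}
insert 30 → {29, 30, 39, 41, 47, 51, 52, 55, 56, 59}
insert 32 → {29, 30, 32, 39, 41, 47, 51, 52, 55, 56, 59}
dispatch next → 29; now {30, 32, 39, 41, 47, 51, 52, 55, 56, 59}
insert 35 → {30, 32, 35, 39, 41, 47, 51, 52, 55, 56, 59}
dispatch next → 30; now {32, 35, 39, 41, 47, 51, 52, 55, 56, 59}
insert 54 → {32, 35, 39, 41, 47, 51, 52, 54, 55, 56, 59}
dispatch next → 32; now {35, 39, 41, 47, 51, 52, 54, 55, 56, 59}

35 → 39 → 41 → 47 → 51 → 52 → 54 → 55 → 56 → 59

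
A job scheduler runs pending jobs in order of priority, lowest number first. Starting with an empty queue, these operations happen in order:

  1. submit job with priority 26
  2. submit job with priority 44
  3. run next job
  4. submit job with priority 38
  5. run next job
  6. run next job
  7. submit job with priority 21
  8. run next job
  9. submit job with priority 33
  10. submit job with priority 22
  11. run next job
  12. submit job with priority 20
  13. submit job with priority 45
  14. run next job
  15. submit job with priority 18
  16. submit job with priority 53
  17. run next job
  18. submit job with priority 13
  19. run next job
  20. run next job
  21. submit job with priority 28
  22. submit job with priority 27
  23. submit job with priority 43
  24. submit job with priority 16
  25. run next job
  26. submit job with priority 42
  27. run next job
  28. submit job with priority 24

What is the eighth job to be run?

insert 26 → {26}
insert 44 → {26, 44}
run next job → 26; now {44}
insert 38 → {38, 44}
run next job → 38; now {44}
run next job → 44; now {}
insert 21 → {21}
run next job → 21; now {}
insert 33 → {33}
insert 22 → {22, 33}
run next job → 22; now {33}
insert 20 → {20, 33}
insert 45 → {20, 33, 45}
run next job → 20; now {33, 45}
insert 18 → {18, 33, 45}
insert 53 → {18, 33, 45, 53}
run next job → 18; now {33, 45, 53}
insert 13 → {13, 33, 45, 53}
run next job → 13; now {33, 45, 53}
run next job → 33; now {45, 53}
insert 28 → {28, 45, 53}
insert 27 → {27, 28, 45, 53}
insert 43 → {27, 28, 43, 45, 53}
insert 16 → {16, 27, 28, 43, 45, 53}
run next job → 16; now {27, 28, 43, 45, 53}
insert 42 → {27, 28, 42, 43, 45, 53}
run next job → 27; now {28, 42, 43, 45, 53}
insert 24 → {24, 28, 42, 43, 45, 53}

13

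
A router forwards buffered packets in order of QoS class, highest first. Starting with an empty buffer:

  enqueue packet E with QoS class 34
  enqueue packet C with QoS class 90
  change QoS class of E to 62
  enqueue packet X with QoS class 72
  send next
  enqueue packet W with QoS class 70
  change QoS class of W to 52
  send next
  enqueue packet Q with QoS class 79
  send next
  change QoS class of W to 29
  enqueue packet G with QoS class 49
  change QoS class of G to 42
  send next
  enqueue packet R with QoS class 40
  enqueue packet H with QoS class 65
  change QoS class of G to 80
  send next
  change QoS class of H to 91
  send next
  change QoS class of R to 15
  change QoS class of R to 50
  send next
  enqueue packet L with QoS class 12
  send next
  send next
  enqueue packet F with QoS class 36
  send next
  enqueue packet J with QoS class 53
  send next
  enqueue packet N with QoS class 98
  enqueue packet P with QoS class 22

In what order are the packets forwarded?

add E (QoS class 34) → {E:34}
add C (QoS class 90) → {C:90, E:34}
update E to QoS class 62 → {C:90, E:62}
add X (QoS class 72) → {C:90, X:72, E:62}
send next → C; now {X:72, E:62}
add W (QoS class 70) → {X:72, W:70, E:62}
update W to QoS class 52 → {X:72, E:62, W:52}
send next → X; now {E:62, W:52}
add Q (QoS class 79) → {Q:79, E:62, W:52}
send next → Q; now {E:62, W:52}
update W to QoS class 29 → {E:62, W:29}
add G (QoS class 49) → {E:62, G:49, W:29}
update G to QoS class 42 → {E:62, G:42, W:29}
send next → E; now {G:42, W:29}
add R (QoS class 40) → {G:42, R:40, W:29}
add H (QoS class 65) → {H:65, G:42, R:40, W:29}
update G to QoS class 80 → {G:80, H:65, R:40, W:29}
send next → G; now {H:65, R:40, W:29}
update H to QoS class 91 → {H:91, R:40, W:29}
send next → H; now {R:40, W:29}
update R to QoS class 15 → {W:29, R:15}
update R to QoS class 50 → {R:50, W:29}
send next → R; now {W:29}
add L (QoS class 12) → {W:29, L:12}
send next → W; now {L:12}
send next → L; now {}
add F (QoS class 36) → {F:36}
send next → F; now {}
add J (QoS class 53) → {J:53}
send next → J; now {}
add N (QoS class 98) → {N:98}
add P (QoS class 22) → {N:98, P:22}

C → X → Q → E → G → H → R → W → L → F → J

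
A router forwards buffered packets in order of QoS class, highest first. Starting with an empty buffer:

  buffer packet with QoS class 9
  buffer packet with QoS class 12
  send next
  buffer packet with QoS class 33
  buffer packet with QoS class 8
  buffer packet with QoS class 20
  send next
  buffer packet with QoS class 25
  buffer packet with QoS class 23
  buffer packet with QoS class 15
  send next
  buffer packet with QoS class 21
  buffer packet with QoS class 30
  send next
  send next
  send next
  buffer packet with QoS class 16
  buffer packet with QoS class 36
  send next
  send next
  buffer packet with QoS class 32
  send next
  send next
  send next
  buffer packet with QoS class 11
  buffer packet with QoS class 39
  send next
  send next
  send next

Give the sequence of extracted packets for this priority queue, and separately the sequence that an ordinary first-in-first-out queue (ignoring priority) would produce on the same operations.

priority queue: 12, 33, 25, 30, 23, 21, 36, 20, 32, 16, 15, 39, 11, 9; FIFO queue: 9 → 12 → 33 → 8 → 20 → 25 → 23 → 15 → 21 → 30 → 16 → 36 → 32 → 11

insert 9 → {9}
insert 12 → {12, 9}
send next → 12; now {9}
insert 33 → {33, 9}
insert 8 → {33, 9, 8}
insert 20 → {33, 20, 9, 8}
send next → 33; now {20, 9, 8}
insert 25 → {25, 20, 9, 8}
insert 23 → {25, 23, 20, 9, 8}
insert 15 → {25, 23, 20, 15, 9, 8}
send next → 25; now {23, 20, 15, 9, 8}
insert 21 → {23, 21, 20, 15, 9, 8}
insert 30 → {30, 23, 21, 20, 15, 9, 8}
send next → 30; now {23, 21, 20, 15, 9, 8}
send next → 23; now {21, 20, 15, 9, 8}
send next → 21; now {20, 15, 9, 8}
insert 16 → {20, 16, 15, 9, 8}
insert 36 → {36, 20, 16, 15, 9, 8}
send next → 36; now {20, 16, 15, 9, 8}
send next → 20; now {16, 15, 9, 8}
insert 32 → {32, 16, 15, 9, 8}
send next → 32; now {16, 15, 9, 8}
send next → 16; now {15, 9, 8}
send next → 15; now {9, 8}
insert 11 → {11, 9, 8}
insert 39 → {39, 11, 9, 8}
send next → 39; now {11, 9, 8}
send next → 11; now {9, 8}
send next → 9; now {8}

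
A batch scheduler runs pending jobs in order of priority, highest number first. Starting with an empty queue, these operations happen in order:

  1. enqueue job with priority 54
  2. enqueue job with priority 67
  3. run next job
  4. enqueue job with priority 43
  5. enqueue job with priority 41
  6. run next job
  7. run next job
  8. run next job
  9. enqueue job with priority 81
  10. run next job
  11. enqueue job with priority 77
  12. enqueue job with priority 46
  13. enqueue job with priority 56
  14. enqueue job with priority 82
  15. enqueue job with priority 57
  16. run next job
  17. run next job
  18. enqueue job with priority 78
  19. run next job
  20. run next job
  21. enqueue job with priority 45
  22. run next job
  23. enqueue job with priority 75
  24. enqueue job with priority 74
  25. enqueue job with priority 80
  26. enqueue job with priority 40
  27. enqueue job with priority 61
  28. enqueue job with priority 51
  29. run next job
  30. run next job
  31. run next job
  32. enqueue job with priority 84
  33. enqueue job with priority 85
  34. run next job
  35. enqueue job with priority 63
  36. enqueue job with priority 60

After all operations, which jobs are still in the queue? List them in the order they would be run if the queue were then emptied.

84 → 63 → 61 → 60 → 51 → 46 → 45 → 40

insert 54 → {54}
insert 67 → {67, 54}
run next job → 67; now {54}
insert 43 → {54, 43}
insert 41 → {54, 43, 41}
run next job → 54; now {43, 41}
run next job → 43; now {41}
run next job → 41; now {}
insert 81 → {81}
run next job → 81; now {}
insert 77 → {77}
insert 46 → {77, 46}
insert 56 → {77, 56, 46}
insert 82 → {82, 77, 56, 46}
insert 57 → {82, 77, 57, 56, 46}
run next job → 82; now {77, 57, 56, 46}
run next job → 77; now {57, 56, 46}
insert 78 → {78, 57, 56, 46}
run next job → 78; now {57, 56, 46}
run next job → 57; now {56, 46}
insert 45 → {56, 46, 45}
run next job → 56; now {46, 45}
insert 75 → {75, 46, 45}
insert 74 → {75, 74, 46, 45}
insert 80 → {80, 75, 74, 46, 45}
insert 40 → {80, 75, 74, 46, 45, 40}
insert 61 → {80, 75, 74, 61, 46, 45, 40}
insert 51 → {80, 75, 74, 61, 51, 46, 45, 40}
run next job → 80; now {75, 74, 61, 51, 46, 45, 40}
run next job → 75; now {74, 61, 51, 46, 45, 40}
run next job → 74; now {61, 51, 46, 45, 40}
insert 84 → {84, 61, 51, 46, 45, 40}
insert 85 → {85, 84, 61, 51, 46, 45, 40}
run next job → 85; now {84, 61, 51, 46, 45, 40}
insert 63 → {84, 63, 61, 51, 46, 45, 40}
insert 60 → {84, 63, 61, 60, 51, 46, 45, 40}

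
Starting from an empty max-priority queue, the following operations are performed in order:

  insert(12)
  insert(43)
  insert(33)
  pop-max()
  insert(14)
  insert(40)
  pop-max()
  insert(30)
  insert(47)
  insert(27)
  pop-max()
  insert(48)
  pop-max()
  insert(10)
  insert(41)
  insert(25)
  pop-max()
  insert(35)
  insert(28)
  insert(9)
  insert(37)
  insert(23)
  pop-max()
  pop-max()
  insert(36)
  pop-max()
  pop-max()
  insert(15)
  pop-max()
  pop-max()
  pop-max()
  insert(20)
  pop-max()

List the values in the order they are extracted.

[43, 40, 47, 48, 41, 37, 35, 36, 33, 30, 28, 27, 25]

insert 12 → {12}
insert 43 → {43, 12}
insert 33 → {43, 33, 12}
pop-max → 43; now {33, 12}
insert 14 → {33, 14, 12}
insert 40 → {40, 33, 14, 12}
pop-max → 40; now {33, 14, 12}
insert 30 → {33, 30, 14, 12}
insert 47 → {47, 33, 30, 14, 12}
insert 27 → {47, 33, 30, 27, 14, 12}
pop-max → 47; now {33, 30, 27, 14, 12}
insert 48 → {48, 33, 30, 27, 14, 12}
pop-max → 48; now {33, 30, 27, 14, 12}
insert 10 → {33, 30, 27, 14, 12, 10}
insert 41 → {41, 33, 30, 27, 14, 12, 10}
insert 25 → {41, 33, 30, 27, 25, 14, 12, 10}
pop-max → 41; now {33, 30, 27, 25, 14, 12, 10}
insert 35 → {35, 33, 30, 27, 25, 14, 12, 10}
insert 28 → {35, 33, 30, 28, 27, 25, 14, 12, 10}
insert 9 → {35, 33, 30, 28, 27, 25, 14, 12, 10, 9}
insert 37 → {37, 35, 33, 30, 28, 27, 25, 14, 12, 10, 9}
insert 23 → {37, 35, 33, 30, 28, 27, 25, 23, 14, 12, 10, 9}
pop-max → 37; now {35, 33, 30, 28, 27, 25, 23, 14, 12, 10, 9}
pop-max → 35; now {33, 30, 28, 27, 25, 23, 14, 12, 10, 9}
insert 36 → {36, 33, 30, 28, 27, 25, 23, 14, 12, 10, 9}
pop-max → 36; now {33, 30, 28, 27, 25, 23, 14, 12, 10, 9}
pop-max → 33; now {30, 28, 27, 25, 23, 14, 12, 10, 9}
insert 15 → {30, 28, 27, 25, 23, 15, 14, 12, 10, 9}
pop-max → 30; now {28, 27, 25, 23, 15, 14, 12, 10, 9}
pop-max → 28; now {27, 25, 23, 15, 14, 12, 10, 9}
pop-max → 27; now {25, 23, 15, 14, 12, 10, 9}
insert 20 → {25, 23, 20, 15, 14, 12, 10, 9}
pop-max → 25; now {23, 20, 15, 14, 12, 10, 9}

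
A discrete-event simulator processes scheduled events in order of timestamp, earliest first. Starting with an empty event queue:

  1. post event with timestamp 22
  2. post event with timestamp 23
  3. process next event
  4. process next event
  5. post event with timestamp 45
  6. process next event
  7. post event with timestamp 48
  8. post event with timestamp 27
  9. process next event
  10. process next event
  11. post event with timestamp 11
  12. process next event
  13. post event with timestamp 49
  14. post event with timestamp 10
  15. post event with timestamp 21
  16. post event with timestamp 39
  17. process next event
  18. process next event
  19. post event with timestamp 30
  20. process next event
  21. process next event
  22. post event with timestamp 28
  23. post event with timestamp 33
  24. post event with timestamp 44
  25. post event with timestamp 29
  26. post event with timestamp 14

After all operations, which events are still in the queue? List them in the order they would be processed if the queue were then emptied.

insert 22 → {22}
insert 23 → {22, 23}
process next event → 22; now {23}
process next event → 23; now {}
insert 45 → {45}
process next event → 45; now {}
insert 48 → {48}
insert 27 → {27, 48}
process next event → 27; now {48}
process next event → 48; now {}
insert 11 → {11}
process next event → 11; now {}
insert 49 → {49}
insert 10 → {10, 49}
insert 21 → {10, 21, 49}
insert 39 → {10, 21, 39, 49}
process next event → 10; now {21, 39, 49}
process next event → 21; now {39, 49}
insert 30 → {30, 39, 49}
process next event → 30; now {39, 49}
process next event → 39; now {49}
insert 28 → {28, 49}
insert 33 → {28, 33, 49}
insert 44 → {28, 33, 44, 49}
insert 29 → {28, 29, 33, 44, 49}
insert 14 → {14, 28, 29, 33, 44, 49}

[14, 28, 29, 33, 44, 49]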